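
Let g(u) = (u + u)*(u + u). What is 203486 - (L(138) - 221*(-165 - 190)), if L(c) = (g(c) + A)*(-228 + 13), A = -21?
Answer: 16498356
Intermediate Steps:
g(u) = 4*u**2 (g(u) = (2*u)*(2*u) = 4*u**2)
L(c) = 4515 - 860*c**2 (L(c) = (4*c**2 - 21)*(-228 + 13) = (-21 + 4*c**2)*(-215) = 4515 - 860*c**2)
203486 - (L(138) - 221*(-165 - 190)) = 203486 - ((4515 - 860*138**2) - 221*(-165 - 190)) = 203486 - ((4515 - 860*19044) - 221*(-355)) = 203486 - ((4515 - 16377840) + 78455) = 203486 - (-16373325 + 78455) = 203486 - 1*(-16294870) = 203486 + 16294870 = 16498356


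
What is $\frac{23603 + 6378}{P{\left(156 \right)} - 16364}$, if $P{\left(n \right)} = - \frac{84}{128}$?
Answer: $- \frac{959392}{523669} \approx -1.8321$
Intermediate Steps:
$P{\left(n \right)} = - \frac{21}{32}$ ($P{\left(n \right)} = \left(-84\right) \frac{1}{128} = - \frac{21}{32}$)
$\frac{23603 + 6378}{P{\left(156 \right)} - 16364} = \frac{23603 + 6378}{- \frac{21}{32} - 16364} = \frac{29981}{- \frac{523669}{32}} = 29981 \left(- \frac{32}{523669}\right) = - \frac{959392}{523669}$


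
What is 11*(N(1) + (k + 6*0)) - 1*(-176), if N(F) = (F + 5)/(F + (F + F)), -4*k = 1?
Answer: 781/4 ≈ 195.25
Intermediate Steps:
k = -¼ (k = -¼*1 = -¼ ≈ -0.25000)
N(F) = (5 + F)/(3*F) (N(F) = (5 + F)/(F + 2*F) = (5 + F)/((3*F)) = (5 + F)*(1/(3*F)) = (5 + F)/(3*F))
11*(N(1) + (k + 6*0)) - 1*(-176) = 11*((⅓)*(5 + 1)/1 + (-¼ + 6*0)) - 1*(-176) = 11*((⅓)*1*6 + (-¼ + 0)) + 176 = 11*(2 - ¼) + 176 = 11*(7/4) + 176 = 77/4 + 176 = 781/4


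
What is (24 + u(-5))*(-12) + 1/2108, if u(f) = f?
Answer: -480623/2108 ≈ -228.00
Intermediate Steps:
(24 + u(-5))*(-12) + 1/2108 = (24 - 5)*(-12) + 1/2108 = 19*(-12) + 1/2108 = -228 + 1/2108 = -480623/2108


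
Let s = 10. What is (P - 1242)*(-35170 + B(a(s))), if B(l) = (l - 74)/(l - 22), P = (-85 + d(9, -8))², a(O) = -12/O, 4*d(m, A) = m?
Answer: -22867017751/116 ≈ -1.9713e+8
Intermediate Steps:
d(m, A) = m/4
P = 109561/16 (P = (-85 + (¼)*9)² = (-85 + 9/4)² = (-331/4)² = 109561/16 ≈ 6847.6)
B(l) = (-74 + l)/(-22 + l)
(P - 1242)*(-35170 + B(a(s))) = (109561/16 - 1242)*(-35170 + (-74 - 12/10)/(-22 - 12/10)) = 89689*(-35170 + (-74 - 12*⅒)/(-22 - 12*⅒))/16 = 89689*(-35170 + (-74 - 6/5)/(-22 - 6/5))/16 = 89689*(-35170 - 376/5/(-116/5))/16 = 89689*(-35170 - 5/116*(-376/5))/16 = 89689*(-35170 + 94/29)/16 = (89689/16)*(-1019836/29) = -22867017751/116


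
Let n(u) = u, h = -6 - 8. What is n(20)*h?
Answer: -280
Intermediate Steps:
h = -14
n(20)*h = 20*(-14) = -280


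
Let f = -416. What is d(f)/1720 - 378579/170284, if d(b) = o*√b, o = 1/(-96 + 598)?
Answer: -378579/170284 + I*√26/215860 ≈ -2.2232 + 2.3622e-5*I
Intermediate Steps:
o = 1/502 ≈ 0.0019920
d(b) = √b/502
d(f)/1720 - 378579/170284 = (√(-416)/502)/1720 - 378579/170284 = ((4*I*√26)/502)*(1/1720) - 378579*1/170284 = (2*I*√26/251)*(1/1720) - 378579/170284 = I*√26/215860 - 378579/170284 = -378579/170284 + I*√26/215860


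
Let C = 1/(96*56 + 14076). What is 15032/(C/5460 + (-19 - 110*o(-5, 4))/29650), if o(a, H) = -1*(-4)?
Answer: -4733674249449600/4874940563 ≈ -9.7102e+5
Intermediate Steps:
o(a, H) = 4
C = 1/19452 (C = 1/(5376 + 14076) = 1/19452 ≈ 5.1409e-5)
15032/(C/5460 + (-19 - 110*o(-5, 4))/29650) = 15032/((1/19452)/5460 + (-19 - 110*4)/29650) = 15032/((1/19452)*(1/5460) + (-19 - 440)*(1/29650)) = 15032/(1/106207920 - 459*1/29650) = 15032/(1/106207920 - 459/29650) = 15032/(-4874940563/314906482800) = 15032*(-314906482800/4874940563) = -4733674249449600/4874940563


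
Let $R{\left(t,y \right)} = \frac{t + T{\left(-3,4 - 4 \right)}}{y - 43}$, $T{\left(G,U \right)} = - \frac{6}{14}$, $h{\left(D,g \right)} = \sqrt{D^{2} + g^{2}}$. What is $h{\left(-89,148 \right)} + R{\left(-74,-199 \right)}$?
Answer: $\frac{521}{1694} + 5 \sqrt{1193} \approx 173.01$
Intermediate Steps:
$T{\left(G,U \right)} = - \frac{3}{7}$ ($T{\left(G,U \right)} = \left(-6\right) \frac{1}{14} = - \frac{3}{7}$)
$R{\left(t,y \right)} = \frac{- \frac{3}{7} + t}{-43 + y}$ ($R{\left(t,y \right)} = \frac{t - \frac{3}{7}}{y - 43} = \frac{- \frac{3}{7} + t}{-43 + y}$)
$h{\left(-89,148 \right)} + R{\left(-74,-199 \right)} = \sqrt{\left(-89\right)^{2} + 148^{2}} + \frac{- \frac{3}{7} - 74}{-43 - 199} = \sqrt{7921 + 21904} + \frac{1}{-242} \left(- \frac{521}{7}\right) = \sqrt{29825} - - \frac{521}{1694} = 5 \sqrt{1193} + \frac{521}{1694} = \frac{521}{1694} + 5 \sqrt{1193}$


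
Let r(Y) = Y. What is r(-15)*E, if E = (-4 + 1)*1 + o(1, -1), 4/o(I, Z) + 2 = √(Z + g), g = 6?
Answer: -75 - 60*√5 ≈ -209.16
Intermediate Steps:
o(I, Z) = 4/(-2 + √(6 + Z)) (o(I, Z) = 4/(-2 + √(Z + 6)) = 4/(-2 + √(6 + Z)))
E = -3 + 4/(-2 + √5) (E = (-4 + 1)*1 + 4/(-2 + √(6 - 1)) = -3*1 + 4/(-2 + √5) = -3 + 4/(-2 + √5) ≈ 13.944)
r(-15)*E = -15*(5 + 4*√5) = -75 - 60*√5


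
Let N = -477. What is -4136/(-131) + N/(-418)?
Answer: 1791335/54758 ≈ 32.714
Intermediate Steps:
-4136/(-131) + N/(-418) = -4136/(-131) - 477/(-418) = -4136*(-1/131) - 477*(-1/418) = 4136/131 + 477/418 = 1791335/54758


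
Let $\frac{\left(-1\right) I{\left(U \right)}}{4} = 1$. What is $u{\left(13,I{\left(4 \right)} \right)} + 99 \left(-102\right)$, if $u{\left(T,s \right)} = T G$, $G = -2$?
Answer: $-10124$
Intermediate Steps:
$I{\left(U \right)} = -4$ ($I{\left(U \right)} = \left(-4\right) 1 = -4$)
$u{\left(T,s \right)} = - 2 T$ ($u{\left(T,s \right)} = T \left(-2\right) = - 2 T$)
$u{\left(13,I{\left(4 \right)} \right)} + 99 \left(-102\right) = \left(-2\right) 13 + 99 \left(-102\right) = -26 - 10098 = -10124$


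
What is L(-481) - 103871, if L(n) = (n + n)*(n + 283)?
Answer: 86605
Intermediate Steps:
L(n) = 2*n*(283 + n) (L(n) = (2*n)*(283 + n) = 2*n*(283 + n))
L(-481) - 103871 = 2*(-481)*(283 - 481) - 103871 = 2*(-481)*(-198) - 103871 = 190476 - 103871 = 86605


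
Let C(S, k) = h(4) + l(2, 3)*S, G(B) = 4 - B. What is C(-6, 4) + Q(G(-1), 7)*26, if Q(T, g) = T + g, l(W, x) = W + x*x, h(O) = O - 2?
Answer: 248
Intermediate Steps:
h(O) = -2 + O
l(W, x) = W + x²
C(S, k) = 2 + 11*S (C(S, k) = (-2 + 4) + (2 + 3²)*S = 2 + (2 + 9)*S = 2 + 11*S)
C(-6, 4) + Q(G(-1), 7)*26 = (2 + 11*(-6)) + ((4 - 1*(-1)) + 7)*26 = (2 - 66) + ((4 + 1) + 7)*26 = -64 + (5 + 7)*26 = -64 + 12*26 = -64 + 312 = 248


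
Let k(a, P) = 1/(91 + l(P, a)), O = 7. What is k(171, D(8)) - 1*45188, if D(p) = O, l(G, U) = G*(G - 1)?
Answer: -6010003/133 ≈ -45188.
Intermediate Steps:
l(G, U) = G*(-1 + G)
D(p) = 7
k(a, P) = 1/(91 + P*(-1 + P))
k(171, D(8)) - 1*45188 = 1/(91 + 7*(-1 + 7)) - 1*45188 = 1/(91 + 7*6) - 45188 = 1/(91 + 42) - 45188 = 1/133 - 45188 = -6010003/133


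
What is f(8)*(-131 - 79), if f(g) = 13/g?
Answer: -1365/4 ≈ -341.25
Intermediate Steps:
f(8)*(-131 - 79) = (13/8)*(-131 - 79) = (13*(⅛))*(-210) = (13/8)*(-210) = -1365/4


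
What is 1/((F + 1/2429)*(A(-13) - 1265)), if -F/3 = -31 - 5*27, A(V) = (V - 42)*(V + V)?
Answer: 2429/199591095 ≈ 1.2170e-5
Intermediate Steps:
A(V) = 2*V*(-42 + V) (A(V) = (-42 + V)*(2*V) = 2*V*(-42 + V))
F = 498 (F = -3*(-31 - 5*27) = -3*(-31 - 135) = -3*(-166) = 498)
1/((F + 1/2429)*(A(-13) - 1265)) = 1/((498 + 1/2429)*(2*(-13)*(-42 - 13) - 1265)) = 1/((498 + 1/2429)*(2*(-13)*(-55) - 1265)) = 1/(1209643*(1430 - 1265)/2429) = 1/((1209643/2429)*165) = 1/(199591095/2429) = 2429/199591095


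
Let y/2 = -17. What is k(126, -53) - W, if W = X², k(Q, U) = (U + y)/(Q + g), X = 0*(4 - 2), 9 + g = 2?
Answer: -87/119 ≈ -0.73109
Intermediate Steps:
g = -7 (g = -9 + 2 = -7)
y = -34 (y = 2*(-17) = -34)
X = 0 (X = 0*2 = 0)
k(Q, U) = (-34 + U)/(-7 + Q) (k(Q, U) = (U - 34)/(Q - 7) = (-34 + U)/(-7 + Q))
W = 0 (W = 0² = 0)
k(126, -53) - W = (-34 - 53)/(-7 + 126) - 1*0 = -87/119 + 0 = -87/119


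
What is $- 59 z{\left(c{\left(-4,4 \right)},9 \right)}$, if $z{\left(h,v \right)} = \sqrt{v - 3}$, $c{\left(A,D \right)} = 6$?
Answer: $- 59 \sqrt{6} \approx -144.52$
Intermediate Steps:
$z{\left(h,v \right)} = \sqrt{-3 + v}$
$- 59 z{\left(c{\left(-4,4 \right)},9 \right)} = - 59 \sqrt{-3 + 9} = - 59 \sqrt{6}$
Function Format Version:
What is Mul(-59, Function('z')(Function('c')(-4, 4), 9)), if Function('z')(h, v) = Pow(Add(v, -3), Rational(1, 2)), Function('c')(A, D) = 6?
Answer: Mul(-59, Pow(6, Rational(1, 2))) ≈ -144.52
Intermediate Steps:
Function('z')(h, v) = Pow(Add(-3, v), Rational(1, 2))
Mul(-59, Function('z')(Function('c')(-4, 4), 9)) = Mul(-59, Pow(Add(-3, 9), Rational(1, 2))) = Mul(-59, Pow(6, Rational(1, 2)))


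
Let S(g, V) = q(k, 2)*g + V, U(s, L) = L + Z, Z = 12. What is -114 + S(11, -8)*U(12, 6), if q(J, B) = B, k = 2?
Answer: 138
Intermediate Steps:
U(s, L) = 12 + L (U(s, L) = L + 12 = 12 + L)
S(g, V) = V + 2*g (S(g, V) = 2*g + V = V + 2*g)
-114 + S(11, -8)*U(12, 6) = -114 + (-8 + 2*11)*(12 + 6) = -114 + (-8 + 22)*18 = -114 + 14*18 = -114 + 252 = 138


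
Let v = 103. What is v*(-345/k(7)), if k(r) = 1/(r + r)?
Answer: -497490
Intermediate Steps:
k(r) = 1/(2*r)
v*(-345/k(7)) = 103*(-345/((½)/7)) = 103*(-345/((½)*(⅐))) = 103*(-345/1/14) = 103*(-345*14) = 103*(-4830) = -497490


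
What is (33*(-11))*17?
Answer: -6171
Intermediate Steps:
(33*(-11))*17 = -363*17 = -6171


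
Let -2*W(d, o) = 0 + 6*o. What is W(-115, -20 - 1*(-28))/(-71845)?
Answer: 24/71845 ≈ 0.00033405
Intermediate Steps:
W(d, o) = -3*o (W(d, o) = -(0 + 6*o)/2 = -3*o)
W(-115, -20 - 1*(-28))/(-71845) = -3*(-20 - 1*(-28))/(-71845) = -3*(-20 + 28)*(-1/71845) = -3*8*(-1/71845) = -24*(-1/71845) = 24/71845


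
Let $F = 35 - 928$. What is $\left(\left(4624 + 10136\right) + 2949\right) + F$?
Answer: $16816$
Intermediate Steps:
$F = -893$ ($F = 35 - 928 = -893$)
$\left(\left(4624 + 10136\right) + 2949\right) + F = \left(\left(4624 + 10136\right) + 2949\right) - 893 = \left(14760 + 2949\right) - 893 = 17709 - 893 = 16816$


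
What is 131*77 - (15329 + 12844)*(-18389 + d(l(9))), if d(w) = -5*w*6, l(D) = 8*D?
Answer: 578937064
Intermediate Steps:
d(w) = -30*w
131*77 - (15329 + 12844)*(-18389 + d(l(9))) = 131*77 - (15329 + 12844)*(-18389 - 240*9) = 10087 - 28173*(-18389 - 30*72) = 10087 - 28173*(-18389 - 2160) = 10087 - 28173*(-20549) = 10087 - 1*(-578926977) = 10087 + 578926977 = 578937064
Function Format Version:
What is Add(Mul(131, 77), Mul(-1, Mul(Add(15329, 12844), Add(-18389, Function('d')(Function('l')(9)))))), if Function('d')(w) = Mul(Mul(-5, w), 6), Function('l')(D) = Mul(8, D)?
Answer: 578937064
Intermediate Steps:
Function('d')(w) = Mul(-30, w)
Add(Mul(131, 77), Mul(-1, Mul(Add(15329, 12844), Add(-18389, Function('d')(Function('l')(9)))))) = Add(Mul(131, 77), Mul(-1, Mul(Add(15329, 12844), Add(-18389, Mul(-30, Mul(8, 9)))))) = Add(10087, Mul(-1, Mul(28173, Add(-18389, Mul(-30, 72))))) = Add(10087, Mul(-1, Mul(28173, Add(-18389, -2160)))) = Add(10087, Mul(-1, Mul(28173, -20549))) = Add(10087, Mul(-1, -578926977)) = Add(10087, 578926977) = 578937064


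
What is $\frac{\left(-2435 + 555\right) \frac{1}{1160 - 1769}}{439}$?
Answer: $\frac{1880}{267351} \approx 0.007032$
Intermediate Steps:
$\frac{\left(-2435 + 555\right) \frac{1}{1160 - 1769}}{439} = - \frac{1880}{-609} \cdot \frac{1}{439} = \left(-1880\right) \left(- \frac{1}{609}\right) \frac{1}{439} = \frac{1880}{609} \cdot \frac{1}{439} = \frac{1880}{267351}$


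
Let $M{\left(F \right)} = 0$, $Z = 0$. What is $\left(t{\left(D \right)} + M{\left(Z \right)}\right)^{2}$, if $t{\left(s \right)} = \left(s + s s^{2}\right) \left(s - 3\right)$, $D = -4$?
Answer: $226576$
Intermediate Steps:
$t{\left(s \right)} = \left(-3 + s\right) \left(s + s^{3}\right)$ ($t{\left(s \right)} = \left(s + s^{3}\right) \left(-3 + s\right) = \left(-3 + s\right) \left(s + s^{3}\right)$)
$\left(t{\left(D \right)} + M{\left(Z \right)}\right)^{2} = \left(- 4 \left(-3 - 4 + \left(-4\right)^{3} - 3 \left(-4\right)^{2}\right) + 0\right)^{2} = \left(- 4 \left(-3 - 4 - 64 - 48\right) + 0\right)^{2} = \left(\left(-4\right) \left(-119\right) + 0\right)^{2} = \left(476 + 0\right)^{2} = 476^{2} = 226576$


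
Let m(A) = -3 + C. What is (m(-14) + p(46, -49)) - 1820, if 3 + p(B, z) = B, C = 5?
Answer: -1775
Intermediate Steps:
p(B, z) = -3 + B
m(A) = 2 (m(A) = -3 + 5 = 2)
(m(-14) + p(46, -49)) - 1820 = (2 + (-3 + 46)) - 1820 = (2 + 43) - 1820 = 45 - 1820 = -1775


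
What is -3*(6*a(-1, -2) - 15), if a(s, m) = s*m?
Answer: 9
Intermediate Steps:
a(s, m) = m*s
-3*(6*a(-1, -2) - 15) = -3*(6*(-2*(-1)) - 15) = -3*(6*2 - 15) = -3*(12 - 15) = -3*(-3) = 9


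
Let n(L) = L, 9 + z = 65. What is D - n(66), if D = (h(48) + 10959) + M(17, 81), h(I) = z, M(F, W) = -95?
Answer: 10854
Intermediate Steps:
z = 56 (z = -9 + 65 = 56)
h(I) = 56
D = 10920 (D = (56 + 10959) - 95 = 11015 - 95 = 10920)
D - n(66) = 10920 - 1*66 = 10920 - 66 = 10854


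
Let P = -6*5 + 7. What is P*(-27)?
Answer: 621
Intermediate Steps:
P = -23 (P = -30 + 7 = -23)
P*(-27) = -23*(-27) = 621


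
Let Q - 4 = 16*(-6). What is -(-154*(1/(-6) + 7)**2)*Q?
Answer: -5954102/9 ≈ -6.6157e+5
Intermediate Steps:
Q = -92 (Q = 4 + 16*(-6) = 4 - 96 = -92)
-(-154*(1/(-6) + 7)**2)*Q = -(-154*(1/(-6) + 7)**2)*(-92) = -(-154*(1*(-1/6) + 7)**2)*(-92) = -(-154*(-1/6 + 7)**2)*(-92) = -(-154*(41/6)**2)*(-92) = -(-154*1681/36)*(-92) = -(-129437)*(-92)/18 = -1*5954102/9 = -5954102/9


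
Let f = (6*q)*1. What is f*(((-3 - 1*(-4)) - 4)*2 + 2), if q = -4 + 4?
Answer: 0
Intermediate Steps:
q = 0
f = 0 (f = (6*0)*1 = 0*1 = 0)
f*(((-3 - 1*(-4)) - 4)*2 + 2) = 0*(((-3 - 1*(-4)) - 4)*2 + 2) = 0*(((-3 + 4) - 4)*2 + 2) = 0*((1 - 4)*2 + 2) = 0*(-3*2 + 2) = 0*(-6 + 2) = 0*(-4) = 0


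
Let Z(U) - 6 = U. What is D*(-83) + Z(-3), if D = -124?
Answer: 10295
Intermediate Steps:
Z(U) = 6 + U
D*(-83) + Z(-3) = -124*(-83) + (6 - 3) = 10292 + 3 = 10295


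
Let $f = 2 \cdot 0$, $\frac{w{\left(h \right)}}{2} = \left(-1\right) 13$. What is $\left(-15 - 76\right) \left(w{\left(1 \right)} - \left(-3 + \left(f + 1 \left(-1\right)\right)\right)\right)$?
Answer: $2002$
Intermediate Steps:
$w{\left(h \right)} = -26$ ($w{\left(h \right)} = 2 \left(\left(-1\right) 13\right) = 2 \left(-13\right) = -26$)
$f = 0$
$\left(-15 - 76\right) \left(w{\left(1 \right)} - \left(-3 + \left(f + 1 \left(-1\right)\right)\right)\right) = \left(-15 - 76\right) \left(-26 - \left(-3 + \left(0 + 1 \left(-1\right)\right)\right)\right) = - 91 \left(-26 - \left(-3 + \left(0 - 1\right)\right)\right) = - 91 \left(-26 - \left(-3 - 1\right)\right) = - 91 \left(-26 - -4\right) = - 91 \left(-26 + 4\right) = \left(-91\right) \left(-22\right) = 2002$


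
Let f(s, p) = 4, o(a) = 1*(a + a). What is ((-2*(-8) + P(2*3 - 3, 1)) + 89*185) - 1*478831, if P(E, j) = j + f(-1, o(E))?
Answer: -462345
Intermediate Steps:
o(a) = 2*a (o(a) = 1*(2*a) = 2*a)
P(E, j) = 4 + j (P(E, j) = j + 4 = 4 + j)
((-2*(-8) + P(2*3 - 3, 1)) + 89*185) - 1*478831 = ((-2*(-8) + (4 + 1)) + 89*185) - 1*478831 = ((16 + 5) + 16465) - 478831 = (21 + 16465) - 478831 = 16486 - 478831 = -462345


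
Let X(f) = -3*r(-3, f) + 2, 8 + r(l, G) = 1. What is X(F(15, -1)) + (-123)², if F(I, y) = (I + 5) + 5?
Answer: 15152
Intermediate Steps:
r(l, G) = -7 (r(l, G) = -8 + 1 = -7)
F(I, y) = 10 + I (F(I, y) = (5 + I) + 5 = 10 + I)
X(f) = 23 (X(f) = -3*(-7) + 2 = 21 + 2 = 23)
X(F(15, -1)) + (-123)² = 23 + (-123)² = 23 + 15129 = 15152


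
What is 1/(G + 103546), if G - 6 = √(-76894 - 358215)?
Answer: 103552/10723451813 - I*√435109/10723451813 ≈ 9.6566e-6 - 6.1513e-8*I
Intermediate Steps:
G = 6 + I*√435109 (G = 6 + √(-76894 - 358215) = 6 + √(-435109) = 6 + I*√435109 ≈ 6.0 + 659.63*I)
1/(G + 103546) = 1/((6 + I*√435109) + 103546) = 1/(103552 + I*√435109)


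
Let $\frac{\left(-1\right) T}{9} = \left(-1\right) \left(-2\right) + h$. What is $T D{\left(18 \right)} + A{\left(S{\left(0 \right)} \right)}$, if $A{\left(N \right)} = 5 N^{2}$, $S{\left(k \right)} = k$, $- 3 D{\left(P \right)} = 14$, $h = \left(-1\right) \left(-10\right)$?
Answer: $504$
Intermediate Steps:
$h = 10$
$D{\left(P \right)} = - \frac{14}{3}$ ($D{\left(P \right)} = \left(- \frac{1}{3}\right) 14 = - \frac{14}{3}$)
$T = -108$ ($T = - 9 \left(\left(-1\right) \left(-2\right) + 10\right) = - 9 \left(2 + 10\right) = \left(-9\right) 12 = -108$)
$T D{\left(18 \right)} + A{\left(S{\left(0 \right)} \right)} = \left(-108\right) \left(- \frac{14}{3}\right) + 5 \cdot 0^{2} = 504 + 5 \cdot 0 = 504 + 0 = 504$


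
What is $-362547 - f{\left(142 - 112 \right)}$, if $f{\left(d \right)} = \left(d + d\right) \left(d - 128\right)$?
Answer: $-356667$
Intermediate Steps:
$f{\left(d \right)} = 2 d \left(-128 + d\right)$
$-362547 - f{\left(142 - 112 \right)} = -362547 - 2 \left(142 - 112\right) \left(-128 + \left(142 - 112\right)\right) = -362547 - 2 \cdot 30 \left(-128 + 30\right) = -362547 - 2 \cdot 30 \left(-98\right) = -362547 - -5880 = -362547 + 5880 = -356667$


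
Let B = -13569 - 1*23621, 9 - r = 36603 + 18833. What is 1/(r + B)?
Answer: -1/92617 ≈ -1.0797e-5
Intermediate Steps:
r = -55427 (r = 9 - (36603 + 18833) = 9 - 1*55436 = 9 - 55436 = -55427)
B = -37190 (B = -13569 - 23621 = -37190)
1/(r + B) = 1/(-55427 - 37190) = 1/(-92617) = -1/92617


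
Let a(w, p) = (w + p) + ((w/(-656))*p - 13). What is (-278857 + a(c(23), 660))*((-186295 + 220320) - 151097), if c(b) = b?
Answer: 1335395319084/41 ≈ 3.2571e+10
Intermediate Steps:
a(w, p) = -13 + p + w - p*w/656 (a(w, p) = (p + w) + ((-w/656)*p - 13) = (p + w) + (-p*w/656 - 13) = (p + w) + (-13 - p*w/656) = -13 + p + w - p*w/656)
(-278857 + a(c(23), 660))*((-186295 + 220320) - 151097) = (-278857 + (-13 + 660 + 23 - 1/656*660*23))*((-186295 + 220320) - 151097) = (-278857 + (-13 + 660 + 23 - 3795/164))*(34025 - 151097) = (-278857 + 106085/164)*(-117072) = -45626463/164*(-117072) = 1335395319084/41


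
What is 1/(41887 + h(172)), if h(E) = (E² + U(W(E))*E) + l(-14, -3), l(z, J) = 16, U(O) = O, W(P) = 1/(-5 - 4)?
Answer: 9/643211 ≈ 1.3992e-5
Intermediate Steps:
W(P) = -⅑ (W(P) = 1/(-9) = -⅑)
h(E) = 16 + E² - E/9 (h(E) = (E² - E/9) + 16 = 16 + E² - E/9)
1/(41887 + h(172)) = 1/(41887 + (16 + 172² - ⅑*172)) = 1/(41887 + (16 + 29584 - 172/9)) = 1/(41887 + 266228/9) = 1/(643211/9) = 9/643211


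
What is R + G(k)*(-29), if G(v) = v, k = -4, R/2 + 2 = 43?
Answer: 198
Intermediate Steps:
R = 82 (R = -4 + 2*43 = -4 + 86 = 82)
R + G(k)*(-29) = 82 - 4*(-29) = 82 + 116 = 198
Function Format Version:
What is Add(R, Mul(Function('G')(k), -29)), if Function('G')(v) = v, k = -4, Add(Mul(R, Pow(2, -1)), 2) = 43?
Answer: 198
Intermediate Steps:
R = 82 (R = Add(-4, Mul(2, 43)) = Add(-4, 86) = 82)
Add(R, Mul(Function('G')(k), -29)) = Add(82, Mul(-4, -29)) = Add(82, 116) = 198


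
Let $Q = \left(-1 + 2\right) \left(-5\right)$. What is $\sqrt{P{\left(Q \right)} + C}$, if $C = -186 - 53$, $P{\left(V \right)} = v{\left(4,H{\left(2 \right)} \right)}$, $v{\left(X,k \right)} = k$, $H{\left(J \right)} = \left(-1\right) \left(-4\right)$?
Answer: $i \sqrt{235} \approx 15.33 i$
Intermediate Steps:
$Q = -5$ ($Q = 1 \left(-5\right) = -5$)
$H{\left(J \right)} = 4$
$P{\left(V \right)} = 4$
$C = -239$
$\sqrt{P{\left(Q \right)} + C} = \sqrt{4 - 239} = \sqrt{-235} = i \sqrt{235}$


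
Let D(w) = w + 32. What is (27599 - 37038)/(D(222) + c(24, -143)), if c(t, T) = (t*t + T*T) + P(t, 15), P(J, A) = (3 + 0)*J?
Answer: -9439/21351 ≈ -0.44209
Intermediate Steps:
D(w) = 32 + w
P(J, A) = 3*J
c(t, T) = T² + t² + 3*t (c(t, T) = (t*t + T*T) + 3*t = (t² + T²) + 3*t = (T² + t²) + 3*t = T² + t² + 3*t)
(27599 - 37038)/(D(222) + c(24, -143)) = (27599 - 37038)/((32 + 222) + ((-143)² + 24² + 3*24)) = -9439/(254 + (20449 + 576 + 72)) = -9439/(254 + 21097) = -9439/21351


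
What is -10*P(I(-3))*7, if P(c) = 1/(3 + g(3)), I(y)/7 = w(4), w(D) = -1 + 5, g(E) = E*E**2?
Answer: -7/3 ≈ -2.3333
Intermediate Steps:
g(E) = E**3
w(D) = 4
I(y) = 28 (I(y) = 7*4 = 28)
P(c) = 1/30 (P(c) = 1/(3 + 3**3) = 1/(3 + 27) = 1/30)
-10*P(I(-3))*7 = -10*1/30*7 = -1/3*7 = -7/3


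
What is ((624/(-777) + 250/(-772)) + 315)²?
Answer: 984650866447609/9994800676 ≈ 98516.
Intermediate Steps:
((624/(-777) + 250/(-772)) + 315)² = ((624*(-1/777) + 250*(-1/772)) + 315)² = ((-208/259 - 125/386) + 315)² = (-112663/99974 + 315)² = (31379147/99974)² = 984650866447609/9994800676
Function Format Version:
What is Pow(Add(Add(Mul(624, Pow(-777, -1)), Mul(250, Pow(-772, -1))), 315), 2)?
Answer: Rational(984650866447609, 9994800676) ≈ 98516.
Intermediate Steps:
Pow(Add(Add(Mul(624, Pow(-777, -1)), Mul(250, Pow(-772, -1))), 315), 2) = Pow(Add(Add(Mul(624, Rational(-1, 777)), Mul(250, Rational(-1, 772))), 315), 2) = Pow(Add(Add(Rational(-208, 259), Rational(-125, 386)), 315), 2) = Pow(Add(Rational(-112663, 99974), 315), 2) = Pow(Rational(31379147, 99974), 2) = Rational(984650866447609, 9994800676)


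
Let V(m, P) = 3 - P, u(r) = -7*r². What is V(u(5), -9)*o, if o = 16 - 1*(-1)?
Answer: 204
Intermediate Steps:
o = 17 (o = 16 + 1 = 17)
V(u(5), -9)*o = (3 - 1*(-9))*17 = (3 + 9)*17 = 12*17 = 204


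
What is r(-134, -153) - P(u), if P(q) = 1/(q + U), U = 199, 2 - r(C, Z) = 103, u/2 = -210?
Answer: -22320/221 ≈ -101.00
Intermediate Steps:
u = -420 (u = 2*(-210) = -420)
r(C, Z) = -101 (r(C, Z) = 2 - 1*103 = 2 - 103 = -101)
P(q) = 1/(199 + q) (P(q) = 1/(q + 199) = 1/(199 + q))
r(-134, -153) - P(u) = -101 - 1/(199 - 420) = -101 - 1/(-221) = -101 - 1*(-1/221) = -101 + 1/221 = -22320/221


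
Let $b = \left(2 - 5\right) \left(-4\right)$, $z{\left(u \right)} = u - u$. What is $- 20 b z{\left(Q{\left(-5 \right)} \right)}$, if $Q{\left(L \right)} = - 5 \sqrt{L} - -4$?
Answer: $0$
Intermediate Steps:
$Q{\left(L \right)} = 4 - 5 \sqrt{L}$ ($Q{\left(L \right)} = - 5 \sqrt{L} + 4 = 4 - 5 \sqrt{L}$)
$z{\left(u \right)} = 0$
$b = 12$ ($b = \left(-3\right) \left(-4\right) = 12$)
$- 20 b z{\left(Q{\left(-5 \right)} \right)} = \left(-20\right) 12 \cdot 0 = \left(-240\right) 0 = 0$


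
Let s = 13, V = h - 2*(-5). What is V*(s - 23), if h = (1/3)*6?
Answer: -120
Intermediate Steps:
h = 2 (h = (1*(⅓))*6 = (⅓)*6 = 2)
V = 12 (V = 2 - 2*(-5) = 2 + 10 = 12)
V*(s - 23) = 12*(13 - 23) = 12*(-10) = -120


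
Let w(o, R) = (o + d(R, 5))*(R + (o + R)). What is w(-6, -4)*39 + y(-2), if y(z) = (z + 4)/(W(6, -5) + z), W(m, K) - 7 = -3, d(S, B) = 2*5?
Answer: -2183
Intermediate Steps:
d(S, B) = 10
W(m, K) = 4 (W(m, K) = 7 - 3 = 4)
y(z) = 1 (y(z) = (z + 4)/(4 + z) = (4 + z)/(4 + z) = 1)
w(o, R) = (10 + o)*(o + 2*R) (w(o, R) = (o + 10)*(R + (o + R)) = (10 + o)*(R + (R + o)) = (10 + o)*(o + 2*R))
w(-6, -4)*39 + y(-2) = ((-6)² + 10*(-6) + 20*(-4) + 2*(-4)*(-6))*39 + 1 = (36 - 60 - 80 + 48)*39 + 1 = -56*39 + 1 = -2184 + 1 = -2183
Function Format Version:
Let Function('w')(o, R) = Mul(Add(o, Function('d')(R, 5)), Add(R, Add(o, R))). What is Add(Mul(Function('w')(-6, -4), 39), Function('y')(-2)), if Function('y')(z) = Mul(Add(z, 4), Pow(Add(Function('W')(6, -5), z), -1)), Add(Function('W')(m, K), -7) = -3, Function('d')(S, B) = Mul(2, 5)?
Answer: -2183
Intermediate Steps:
Function('d')(S, B) = 10
Function('W')(m, K) = 4 (Function('W')(m, K) = Add(7, -3) = 4)
Function('y')(z) = 1 (Function('y')(z) = Mul(Add(z, 4), Pow(Add(4, z), -1)) = Mul(Add(4, z), Pow(Add(4, z), -1)) = 1)
Function('w')(o, R) = Mul(Add(10, o), Add(o, Mul(2, R))) (Function('w')(o, R) = Mul(Add(o, 10), Add(R, Add(o, R))) = Mul(Add(10, o), Add(R, Add(R, o))) = Mul(Add(10, o), Add(o, Mul(2, R))))
Add(Mul(Function('w')(-6, -4), 39), Function('y')(-2)) = Add(Mul(Add(Pow(-6, 2), Mul(10, -6), Mul(20, -4), Mul(2, -4, -6)), 39), 1) = Add(Mul(Add(36, -60, -80, 48), 39), 1) = Add(Mul(-56, 39), 1) = Add(-2184, 1) = -2183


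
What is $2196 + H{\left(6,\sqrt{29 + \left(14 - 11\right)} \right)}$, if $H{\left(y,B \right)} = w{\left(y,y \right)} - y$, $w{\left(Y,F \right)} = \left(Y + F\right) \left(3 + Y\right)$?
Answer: $2298$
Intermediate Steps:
$w{\left(Y,F \right)} = \left(3 + Y\right) \left(F + Y\right)$ ($w{\left(Y,F \right)} = \left(F + Y\right) \left(3 + Y\right) = \left(3 + Y\right) \left(F + Y\right)$)
$H{\left(y,B \right)} = 2 y^{2} + 5 y$ ($H{\left(y,B \right)} = \left(y^{2} + 3 y + 3 y + y y\right) - y = \left(y^{2} + 3 y + 3 y + y^{2}\right) - y = \left(2 y^{2} + 6 y\right) - y = 2 y^{2} + 5 y$)
$2196 + H{\left(6,\sqrt{29 + \left(14 - 11\right)} \right)} = 2196 + 6 \left(5 + 2 \cdot 6\right) = 2196 + 6 \left(5 + 12\right) = 2196 + 6 \cdot 17 = 2196 + 102 = 2298$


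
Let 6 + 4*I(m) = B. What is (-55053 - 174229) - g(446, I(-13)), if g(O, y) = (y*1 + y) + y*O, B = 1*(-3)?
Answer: -228274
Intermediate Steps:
B = -3
I(m) = -9/4 (I(m) = -3/2 + (¼)*(-3) = -3/2 - ¾ = -9/4)
g(O, y) = 2*y + O*y (g(O, y) = (y + y) + O*y = 2*y + O*y)
(-55053 - 174229) - g(446, I(-13)) = (-55053 - 174229) - (-9)*(2 + 446)/4 = -229282 - (-9)*448/4 = -229282 - 1*(-1008) = -229282 + 1008 = -228274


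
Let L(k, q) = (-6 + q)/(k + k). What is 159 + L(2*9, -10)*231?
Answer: 169/3 ≈ 56.333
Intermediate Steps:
L(k, q) = (-6 + q)/(2*k) (L(k, q) = (-6 + q)/((2*k)) = (-6 + q)*(1/(2*k)) = (-6 + q)/(2*k))
159 + L(2*9, -10)*231 = 159 + ((-6 - 10)/(2*((2*9))))*231 = 159 + ((½)*(-16)/18)*231 = 159 + ((½)*(1/18)*(-16))*231 = 159 - 4/9*231 = 159 - 308/3 = 169/3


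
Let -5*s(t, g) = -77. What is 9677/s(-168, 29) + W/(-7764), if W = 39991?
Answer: 372581833/597828 ≈ 623.23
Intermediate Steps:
s(t, g) = 77/5 (s(t, g) = -⅕*(-77) = 77/5)
9677/s(-168, 29) + W/(-7764) = 9677/(77/5) + 39991/(-7764) = 9677*(5/77) + 39991*(-1/7764) = 48385/77 - 39991/7764 = 372581833/597828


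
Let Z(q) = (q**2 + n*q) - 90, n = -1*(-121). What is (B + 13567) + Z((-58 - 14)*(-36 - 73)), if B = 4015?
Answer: 62558204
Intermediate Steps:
n = 121
Z(q) = -90 + q**2 + 121*q (Z(q) = (q**2 + 121*q) - 90 = -90 + q**2 + 121*q)
(B + 13567) + Z((-58 - 14)*(-36 - 73)) = (4015 + 13567) + (-90 + ((-58 - 14)*(-36 - 73))**2 + 121*((-58 - 14)*(-36 - 73))) = 17582 + (-90 + (-72*(-109))**2 + 121*(-72*(-109))) = 17582 + (-90 + 7848**2 + 121*7848) = 17582 + (-90 + 61591104 + 949608) = 17582 + 62540622 = 62558204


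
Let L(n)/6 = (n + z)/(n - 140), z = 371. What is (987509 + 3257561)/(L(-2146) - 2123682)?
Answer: -1617371670/809121067 ≈ -1.9989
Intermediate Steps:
L(n) = 6*(371 + n)/(-140 + n) (L(n) = 6*((n + 371)/(n - 140)) = 6*((371 + n)/(-140 + n)) = 6*(371 + n)/(-140 + n))
(987509 + 3257561)/(L(-2146) - 2123682) = (987509 + 3257561)/(6*(371 - 2146)/(-140 - 2146) - 2123682) = 4245070/(6*(-1775)/(-2286) - 2123682) = 4245070/(6*(-1/2286)*(-1775) - 2123682) = 4245070/(1775/381 - 2123682) = 4245070/(-809121067/381) = 4245070*(-381/809121067) = -1617371670/809121067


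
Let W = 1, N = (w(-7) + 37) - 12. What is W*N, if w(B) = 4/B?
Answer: 171/7 ≈ 24.429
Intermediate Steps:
N = 171/7 (N = (4/(-7) + 37) - 12 = (4*(-1/7) + 37) - 12 = (-4/7 + 37) - 12 = 255/7 - 12 = 171/7 ≈ 24.429)
W*N = 1*(171/7) = 171/7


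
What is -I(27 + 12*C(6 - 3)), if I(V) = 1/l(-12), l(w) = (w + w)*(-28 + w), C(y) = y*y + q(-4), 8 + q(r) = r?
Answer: -1/960 ≈ -0.0010417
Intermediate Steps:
q(r) = -8 + r
C(y) = -12 + y**2 (C(y) = y*y + (-8 - 4) = y**2 - 12 = -12 + y**2)
l(w) = 2*w*(-28 + w) (l(w) = (2*w)*(-28 + w) = 2*w*(-28 + w))
I(V) = 1/960 (I(V) = 1/(2*(-12)*(-28 - 12)) = 1/(2*(-12)*(-40)) = 1/960)
-I(27 + 12*C(6 - 3)) = -1*1/960 = -1/960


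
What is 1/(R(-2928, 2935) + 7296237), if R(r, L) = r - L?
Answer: 1/7290374 ≈ 1.3717e-7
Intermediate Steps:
1/(R(-2928, 2935) + 7296237) = 1/((-2928 - 1*2935) + 7296237) = 1/((-2928 - 2935) + 7296237) = 1/(-5863 + 7296237) = 1/7290374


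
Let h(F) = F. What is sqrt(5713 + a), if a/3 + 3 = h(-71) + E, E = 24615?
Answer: 2*sqrt(19834) ≈ 281.67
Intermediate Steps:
a = 73623 (a = -9 + 3*(-71 + 24615) = -9 + 3*24544 = -9 + 73632 = 73623)
sqrt(5713 + a) = sqrt(5713 + 73623) = sqrt(79336) = 2*sqrt(19834)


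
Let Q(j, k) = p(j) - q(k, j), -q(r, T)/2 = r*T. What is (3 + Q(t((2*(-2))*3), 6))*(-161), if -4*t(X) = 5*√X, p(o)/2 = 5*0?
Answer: -483 + 4830*I*√3 ≈ -483.0 + 8365.8*I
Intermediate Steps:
q(r, T) = -2*T*r (q(r, T) = -2*r*T = -2*T*r)
p(o) = 0 (p(o) = 2*(5*0) = 2*0 = 0)
t(X) = -5*√X/4
Q(j, k) = 2*j*k (Q(j, k) = 0 - (-2)*j*k = 0 + 2*j*k = 2*j*k)
(3 + Q(t((2*(-2))*3), 6))*(-161) = (3 + 2*(-5*√3*(2*I)/4)*6)*(-161) = (3 + 2*(-5*2*I*√3/4)*6)*(-161) = (3 + 2*(-5*I*√3/2)*6)*(-161) = (3 - 30*I*√3)*(-161) = -483 + 4830*I*√3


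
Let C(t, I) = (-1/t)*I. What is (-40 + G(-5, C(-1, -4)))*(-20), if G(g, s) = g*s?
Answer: 400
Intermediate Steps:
C(t, I) = -I/t
(-40 + G(-5, C(-1, -4)))*(-20) = (-40 - (-5)*(-4)/(-1))*(-20) = (-40 - (-5)*(-4)*(-1))*(-20) = (-40 - 5*(-4))*(-20) = (-40 + 20)*(-20) = -20*(-20) = 400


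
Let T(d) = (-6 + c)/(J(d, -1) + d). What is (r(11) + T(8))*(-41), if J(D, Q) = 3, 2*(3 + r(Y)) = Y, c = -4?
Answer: -1435/22 ≈ -65.227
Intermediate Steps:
r(Y) = -3 + Y/2
T(d) = -10/(3 + d) (T(d) = (-6 - 4)/(3 + d) = -10/(3 + d))
(r(11) + T(8))*(-41) = ((-3 + (1/2)*11) - 10/(3 + 8))*(-41) = ((-3 + 11/2) - 10/11)*(-41) = (5/2 - 10*1/11)*(-41) = (5/2 - 10/11)*(-41) = (35/22)*(-41) = -1435/22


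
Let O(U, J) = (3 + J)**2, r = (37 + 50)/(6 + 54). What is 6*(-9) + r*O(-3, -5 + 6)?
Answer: -154/5 ≈ -30.800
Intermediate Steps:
r = 29/20 (r = 87/60 = 87*(1/60) = 29/20 ≈ 1.4500)
6*(-9) + r*O(-3, -5 + 6) = 6*(-9) + 29*(3 + (-5 + 6))**2/20 = -54 + 29*(3 + 1)**2/20 = -54 + (29/20)*4**2 = -54 + (29/20)*16 = -54 + 116/5 = -154/5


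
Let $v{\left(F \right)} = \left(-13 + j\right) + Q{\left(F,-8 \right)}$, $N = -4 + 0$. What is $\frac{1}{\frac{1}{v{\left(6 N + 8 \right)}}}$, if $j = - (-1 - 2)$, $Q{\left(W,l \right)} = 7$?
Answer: $-3$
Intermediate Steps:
$N = -4$
$j = 3$ ($j = \left(-1\right) \left(-3\right) = 3$)
$v{\left(F \right)} = -3$ ($v{\left(F \right)} = \left(-13 + 3\right) + 7 = -10 + 7 = -3$)
$\frac{1}{\frac{1}{v{\left(6 N + 8 \right)}}} = \frac{1}{\frac{1}{-3}} = \frac{1}{- \frac{1}{3}} = -3$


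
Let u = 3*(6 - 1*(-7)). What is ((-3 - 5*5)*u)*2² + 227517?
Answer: 223149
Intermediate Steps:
u = 39 (u = 3*(6 + 7) = 3*13 = 39)
((-3 - 5*5)*u)*2² + 227517 = ((-3 - 5*5)*39)*2² + 227517 = ((-3 - 25)*39)*4 + 227517 = -28*39*4 + 227517 = -1092*4 + 227517 = -4368 + 227517 = 223149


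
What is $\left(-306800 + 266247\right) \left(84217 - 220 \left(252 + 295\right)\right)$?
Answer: $1464896019$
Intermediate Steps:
$\left(-306800 + 266247\right) \left(84217 - 220 \left(252 + 295\right)\right) = - 40553 \left(84217 - 120340\right) = \left(-40553\right) \left(-36123\right) = 1464896019$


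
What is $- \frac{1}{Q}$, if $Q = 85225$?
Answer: $- \frac{1}{85225} \approx -1.1734 \cdot 10^{-5}$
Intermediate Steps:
$- \frac{1}{Q} = - \frac{1}{85225}$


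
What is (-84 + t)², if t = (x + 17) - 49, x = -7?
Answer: 15129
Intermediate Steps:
t = -39 (t = (-7 + 17) - 49 = 10 - 49 = -39)
(-84 + t)² = (-84 - 39)² = (-123)² = 15129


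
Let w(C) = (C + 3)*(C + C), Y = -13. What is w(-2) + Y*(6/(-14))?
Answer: 11/7 ≈ 1.5714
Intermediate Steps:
w(C) = 2*C*(3 + C) (w(C) = (3 + C)*(2*C) = 2*C*(3 + C))
w(-2) + Y*(6/(-14)) = 2*(-2)*(3 - 2) - 78/(-14) = 2*(-2)*1 - 78*(-1)/14 = -4 - 13*(-3/7) = -4 + 39/7 = 11/7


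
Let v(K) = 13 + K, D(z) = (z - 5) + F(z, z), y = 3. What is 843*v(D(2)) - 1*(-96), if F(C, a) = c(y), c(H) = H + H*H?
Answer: 18642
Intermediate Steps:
c(H) = H + H**2
F(C, a) = 12 (F(C, a) = 3*(1 + 3) = 3*4 = 12)
D(z) = 7 + z (D(z) = (z - 5) + 12 = (-5 + z) + 12 = 7 + z)
843*v(D(2)) - 1*(-96) = 843*(13 + (7 + 2)) - 1*(-96) = 843*(13 + 9) + 96 = 843*22 + 96 = 18546 + 96 = 18642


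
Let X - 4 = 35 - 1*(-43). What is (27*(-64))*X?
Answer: -141696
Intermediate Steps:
X = 82 (X = 4 + (35 - 1*(-43)) = 4 + (35 + 43) = 4 + 78 = 82)
(27*(-64))*X = (27*(-64))*82 = -1728*82 = -141696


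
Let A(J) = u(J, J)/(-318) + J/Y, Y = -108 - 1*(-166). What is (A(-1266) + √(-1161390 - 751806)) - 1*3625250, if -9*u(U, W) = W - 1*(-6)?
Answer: -16716130427/4611 + 2*I*√478299 ≈ -3.6253e+6 + 1383.2*I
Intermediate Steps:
u(U, W) = -⅔ - W/9 (u(U, W) = -(W - 1*(-6))/9 = -(W + 6)/9 = -(6 + W)/9 = -⅔ - W/9)
Y = 58 (Y = -108 + 166 = 58)
A(J) = 1/477 + 730*J/41499 (A(J) = (-⅔ - J/9)/(-318) + J/58 = (-⅔ - J/9)*(-1/318) + J*(1/58) = (1/477 + J/2862) + J/58 = 1/477 + 730*J/41499)
(A(-1266) + √(-1161390 - 751806)) - 1*3625250 = ((1/477 + (730/41499)*(-1266)) + √(-1161390 - 751806)) - 1*3625250 = ((1/477 - 308060/13833) + √(-1913196)) - 3625250 = (-102677/4611 + 2*I*√478299) - 3625250 = -16716130427/4611 + 2*I*√478299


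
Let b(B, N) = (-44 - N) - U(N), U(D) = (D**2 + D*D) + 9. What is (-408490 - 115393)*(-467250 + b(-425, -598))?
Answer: 619184128179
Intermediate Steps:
U(D) = 9 + 2*D**2 (U(D) = (D**2 + D**2) + 9 = 2*D**2 + 9 = 9 + 2*D**2)
b(B, N) = -53 - N - 2*N**2 (b(B, N) = (-44 - N) - (9 + 2*N**2) = (-44 - N) + (-9 - 2*N**2) = -53 - N - 2*N**2)
(-408490 - 115393)*(-467250 + b(-425, -598)) = (-408490 - 115393)*(-467250 + (-53 - 1*(-598) - 2*(-598)**2)) = -523883*(-467250 + (-53 + 598 - 2*357604)) = -523883*(-467250 + (-53 + 598 - 715208)) = -523883*(-467250 - 714663) = -523883*(-1181913) = 619184128179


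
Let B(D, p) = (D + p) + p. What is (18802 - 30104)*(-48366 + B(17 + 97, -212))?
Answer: 550136152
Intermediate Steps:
B(D, p) = D + 2*p
(18802 - 30104)*(-48366 + B(17 + 97, -212)) = (18802 - 30104)*(-48366 + ((17 + 97) + 2*(-212))) = -11302*(-48366 + (114 - 424)) = -11302*(-48366 - 310) = -11302*(-48676) = 550136152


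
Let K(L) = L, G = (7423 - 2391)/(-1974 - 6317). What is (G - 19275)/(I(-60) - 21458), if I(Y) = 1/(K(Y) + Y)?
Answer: 19177686840/21349001651 ≈ 0.89829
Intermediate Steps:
G = -5032/8291 (G = 5032/(-8291) = 5032*(-1/8291) = -5032/8291 ≈ -0.60692)
I(Y) = 1/(2*Y) (I(Y) = 1/(Y + Y) = 1/(2*Y))
(G - 19275)/(I(-60) - 21458) = (-5032/8291 - 19275)/((1/2)/(-60) - 21458) = -159814057/(8291*((1/2)*(-1/60) - 21458)) = -159814057/(8291*(-1/120 - 21458)) = -159814057/(8291*(-2574961/120)) = -159814057/8291*(-120/2574961) = 19177686840/21349001651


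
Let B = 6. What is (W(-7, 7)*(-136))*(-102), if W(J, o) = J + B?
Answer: -13872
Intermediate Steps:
W(J, o) = 6 + J (W(J, o) = J + 6 = 6 + J)
(W(-7, 7)*(-136))*(-102) = ((6 - 7)*(-136))*(-102) = -1*(-136)*(-102) = 136*(-102) = -13872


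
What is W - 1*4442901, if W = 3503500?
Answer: -939401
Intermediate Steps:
W - 1*4442901 = 3503500 - 1*4442901 = 3503500 - 4442901 = -939401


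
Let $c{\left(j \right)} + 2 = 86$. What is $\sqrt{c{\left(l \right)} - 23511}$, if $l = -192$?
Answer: $3 i \sqrt{2603} \approx 153.06 i$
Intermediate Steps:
$c{\left(j \right)} = 84$ ($c{\left(j \right)} = -2 + 86 = 84$)
$\sqrt{c{\left(l \right)} - 23511} = \sqrt{84 - 23511} = \sqrt{-23427} = 3 i \sqrt{2603}$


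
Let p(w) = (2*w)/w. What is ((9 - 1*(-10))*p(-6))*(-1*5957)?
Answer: -226366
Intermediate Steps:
p(w) = 2
((9 - 1*(-10))*p(-6))*(-1*5957) = ((9 - 1*(-10))*2)*(-1*5957) = ((9 + 10)*2)*(-5957) = (19*2)*(-5957) = 38*(-5957) = -226366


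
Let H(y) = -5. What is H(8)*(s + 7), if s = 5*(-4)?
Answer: 65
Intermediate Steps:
s = -20
H(8)*(s + 7) = -5*(-20 + 7) = -5*(-13) = 65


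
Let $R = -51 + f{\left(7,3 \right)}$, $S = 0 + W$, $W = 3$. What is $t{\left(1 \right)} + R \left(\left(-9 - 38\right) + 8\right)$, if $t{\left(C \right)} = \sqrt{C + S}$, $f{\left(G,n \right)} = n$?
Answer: $1874$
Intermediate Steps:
$S = 3$ ($S = 0 + 3 = 3$)
$R = -48$ ($R = -51 + 3 = -48$)
$t{\left(C \right)} = \sqrt{3 + C}$ ($t{\left(C \right)} = \sqrt{C + 3} = \sqrt{3 + C}$)
$t{\left(1 \right)} + R \left(\left(-9 - 38\right) + 8\right) = \sqrt{3 + 1} - 48 \left(\left(-9 - 38\right) + 8\right) = \sqrt{4} - 48 \left(-47 + 8\right) = 2 - -1872 = 2 + 1872 = 1874$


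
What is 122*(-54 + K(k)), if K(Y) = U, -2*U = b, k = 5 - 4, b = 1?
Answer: -6649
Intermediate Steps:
k = 1
U = -½ (U = -½*1 = -½ ≈ -0.50000)
K(Y) = -½
122*(-54 + K(k)) = 122*(-54 - ½) = 122*(-109/2) = -6649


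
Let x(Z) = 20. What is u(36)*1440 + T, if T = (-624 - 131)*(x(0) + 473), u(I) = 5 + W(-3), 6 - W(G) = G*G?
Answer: -369335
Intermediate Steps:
W(G) = 6 - G² (W(G) = 6 - G*G = 6 - G²)
u(I) = 2 (u(I) = 5 + (6 - 1*(-3)²) = 5 + (6 - 1*9) = 5 + (6 - 9) = 5 - 3 = 2)
T = -372215 (T = (-624 - 131)*(20 + 473) = -755*493 = -372215)
u(36)*1440 + T = 2*1440 - 372215 = 2880 - 372215 = -369335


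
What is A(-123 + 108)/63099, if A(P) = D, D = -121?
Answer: -121/63099 ≈ -0.0019176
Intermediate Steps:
A(P) = -121
A(-123 + 108)/63099 = -121/63099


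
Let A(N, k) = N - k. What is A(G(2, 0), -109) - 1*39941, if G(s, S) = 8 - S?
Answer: -39824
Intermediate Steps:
A(G(2, 0), -109) - 1*39941 = ((8 - 1*0) - 1*(-109)) - 1*39941 = ((8 + 0) + 109) - 39941 = (8 + 109) - 39941 = 117 - 39941 = -39824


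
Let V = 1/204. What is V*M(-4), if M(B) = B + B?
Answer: -2/51 ≈ -0.039216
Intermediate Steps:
M(B) = 2*B
V = 1/204 ≈ 0.0049020
V*M(-4) = (2*(-4))/204 = (1/204)*(-8) = -2/51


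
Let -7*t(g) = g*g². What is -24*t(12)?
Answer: 41472/7 ≈ 5924.6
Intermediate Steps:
t(g) = -g³/7 (t(g) = -g*g²/7 = -g³/7)
-24*t(12) = -(-24)*12³/7 = -(-24)*1728/7 = -24*(-1728/7) = 41472/7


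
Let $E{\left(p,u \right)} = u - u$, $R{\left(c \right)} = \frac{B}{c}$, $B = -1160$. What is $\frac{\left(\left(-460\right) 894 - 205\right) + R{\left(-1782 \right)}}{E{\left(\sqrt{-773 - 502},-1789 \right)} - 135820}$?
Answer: $\frac{73319383}{24203124} \approx 3.0293$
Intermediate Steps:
$R{\left(c \right)} = - \frac{1160}{c}$
$E{\left(p,u \right)} = 0$
$\frac{\left(\left(-460\right) 894 - 205\right) + R{\left(-1782 \right)}}{E{\left(\sqrt{-773 - 502},-1789 \right)} - 135820} = \frac{\left(\left(-460\right) 894 - 205\right) - \frac{1160}{-1782}}{0 - 135820} = \frac{\left(-411240 - 205\right) - - \frac{580}{891}}{-135820} = \left(-411445 + \frac{580}{891}\right) \left(- \frac{1}{135820}\right) = \left(- \frac{366596915}{891}\right) \left(- \frac{1}{135820}\right) = \frac{73319383}{24203124}$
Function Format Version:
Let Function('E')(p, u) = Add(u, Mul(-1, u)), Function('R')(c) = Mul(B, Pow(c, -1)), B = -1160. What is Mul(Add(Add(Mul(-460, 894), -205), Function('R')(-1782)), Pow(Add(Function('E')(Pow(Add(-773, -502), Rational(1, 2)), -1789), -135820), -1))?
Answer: Rational(73319383, 24203124) ≈ 3.0293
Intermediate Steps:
Function('R')(c) = Mul(-1160, Pow(c, -1))
Function('E')(p, u) = 0
Mul(Add(Add(Mul(-460, 894), -205), Function('R')(-1782)), Pow(Add(Function('E')(Pow(Add(-773, -502), Rational(1, 2)), -1789), -135820), -1)) = Mul(Add(Add(Mul(-460, 894), -205), Mul(-1160, Pow(-1782, -1))), Pow(Add(0, -135820), -1)) = Mul(Add(Add(-411240, -205), Mul(-1160, Rational(-1, 1782))), Pow(-135820, -1)) = Mul(Add(-411445, Rational(580, 891)), Rational(-1, 135820)) = Mul(Rational(-366596915, 891), Rational(-1, 135820)) = Rational(73319383, 24203124)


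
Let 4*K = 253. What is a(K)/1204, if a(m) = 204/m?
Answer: 204/76153 ≈ 0.0026788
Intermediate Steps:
K = 253/4 (K = (¼)*253 = 253/4 ≈ 63.250)
a(K)/1204 = (204/(253/4))/1204 = (204*(4/253))*(1/1204) = (816/253)*(1/1204) = 204/76153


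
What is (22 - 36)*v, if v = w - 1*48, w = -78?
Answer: 1764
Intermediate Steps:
v = -126 (v = -78 - 1*48 = -78 - 48 = -126)
(22 - 36)*v = (22 - 36)*(-126) = -14*(-126) = 1764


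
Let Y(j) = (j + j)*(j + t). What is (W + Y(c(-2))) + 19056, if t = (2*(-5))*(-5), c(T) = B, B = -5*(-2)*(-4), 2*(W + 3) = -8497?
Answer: 28009/2 ≈ 14005.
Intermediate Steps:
W = -8503/2 (W = -3 + (½)*(-8497) = -3 - 8497/2 = -8503/2 ≈ -4251.5)
B = -40 (B = 10*(-4) = -40)
c(T) = -40
t = 50 (t = -10*(-5) = 50)
Y(j) = 2*j*(50 + j) (Y(j) = (j + j)*(j + 50) = (2*j)*(50 + j) = 2*j*(50 + j))
(W + Y(c(-2))) + 19056 = (-8503/2 + 2*(-40)*(50 - 40)) + 19056 = (-8503/2 + 2*(-40)*10) + 19056 = (-8503/2 - 800) + 19056 = -10103/2 + 19056 = 28009/2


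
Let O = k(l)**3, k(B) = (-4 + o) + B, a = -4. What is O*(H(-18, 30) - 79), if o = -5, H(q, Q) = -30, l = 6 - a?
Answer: -109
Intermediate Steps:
l = 10 (l = 6 - 1*(-4) = 6 + 4 = 10)
k(B) = -9 + B (k(B) = (-4 - 5) + B = -9 + B)
O = 1 (O = (-9 + 10)**3 = 1**3 = 1)
O*(H(-18, 30) - 79) = 1*(-30 - 79) = 1*(-109) = -109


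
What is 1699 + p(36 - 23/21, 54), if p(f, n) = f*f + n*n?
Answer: 2572504/441 ≈ 5833.3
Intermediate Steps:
p(f, n) = f² + n²
1699 + p(36 - 23/21, 54) = 1699 + ((36 - 23/21)² + 54²) = 1699 + ((36 - 23/21)² + 2916) = 1699 + ((733/21)² + 2916) = 1699 + (537289/441 + 2916) = 1699 + 1823245/441 = 2572504/441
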